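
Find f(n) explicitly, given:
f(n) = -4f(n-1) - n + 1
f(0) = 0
First-order linear with linear forcing.
Homogeneous solution: f_h(n) = A·(-4)^n.
Try particular f_p(n) = pn + q. Substituting:
  pn + q = -4(p(n-1) + q) - n + 1.
Matching the n-coefficient: p = -4p - 1 ⇒ p = - \frac{1}{5}.
Matching constants: q = 4p - 4q + 1 ⇒ q = \frac{1}{25}.
General: f(n) = A·(-4)^n - \frac{n}{5} + \frac{1}{25}.
Apply f(0) = 0: A + \frac{1}{25} = 0 ⇒ A = - \frac{1}{25}.
So f(n) = - \frac{\left(-4\right)^{n}}{25} - \frac{n}{5} + \frac{1}{25}.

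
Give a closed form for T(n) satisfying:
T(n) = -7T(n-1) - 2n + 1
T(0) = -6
First-order linear with linear forcing.
Homogeneous solution: T_h(n) = A·(-7)^n.
Try particular T_p(n) = pn + q. Substituting:
  pn + q = -7(p(n-1) + q) - 2n + 1.
Matching the n-coefficient: p = -7p - 2 ⇒ p = - \frac{1}{4}.
Matching constants: q = 7p - 7q + 1 ⇒ q = - \frac{3}{32}.
General: T(n) = A·(-7)^n - \frac{n}{4} - \frac{3}{32}.
Apply T(0) = -6: A - \frac{3}{32} = -6 ⇒ A = - \frac{189}{32}.
So T(n) = - \frac{189 \left(-7\right)^{n}}{32} - \frac{n}{4} - \frac{3}{32}.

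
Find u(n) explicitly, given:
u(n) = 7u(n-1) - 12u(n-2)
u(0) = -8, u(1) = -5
Characteristic equation: x² - 7x + 12 = 0, which factors as (x - (4))(x - (3)) = 0.
Roots r₁ = 4, r₂ = 3 (distinct).
General solution: u(n) = A·(4)^n + B·(3)^n.
From u(0) = -8: A + B = -8.
From u(1) = -5: 4A + 3B = -5.
Solving: A = 19, B = -27.
So u(n) = - 27 \cdot 3^{n} + 19 \cdot 4^{n}.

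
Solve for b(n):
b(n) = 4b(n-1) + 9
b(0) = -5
First-order linear non-homogeneous.
Homogeneous solution: b_h(n) = A·(4)^n.
Try constant particular solution b_p = K: K = 4K + 9 ⇒ K = -3.
General: b(n) = A·(4)^n - 3.
Apply b(0) = -5: A - 3 = -5 ⇒ A = -2.
So b(n) = - 2 \cdot 4^{n} - 3.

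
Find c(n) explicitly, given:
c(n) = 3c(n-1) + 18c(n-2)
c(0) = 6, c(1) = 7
Characteristic equation: x² - 3x - 18 = 0, which factors as (x - (6))(x - (-3)) = 0.
Roots r₁ = 6, r₂ = -3 (distinct).
General solution: c(n) = A·(6)^n + B·(-3)^n.
From c(0) = 6: A + B = 6.
From c(1) = 7: 6A - 3B = 7.
Solving: A = \frac{25}{9}, B = \frac{29}{9}.
So c(n) = \frac{29 \left(-3\right)^{n}}{9} + \frac{25 \cdot 6^{n}}{9}.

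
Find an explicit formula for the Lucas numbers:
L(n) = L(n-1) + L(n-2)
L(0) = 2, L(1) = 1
This is the Lucas sequence.
Characteristic equation: x² - x - 1 = 0; roots r₁ = \frac{1}{2} + \frac{\sqrt{5}}{2}, r₂ = \frac{1}{2} - \frac{\sqrt{5}}{2}.
General: L(n) = A·r₁^n + B·r₂^n. Solving with L(0)=2, L(1)=1 gives A = 1, B = 1.
So L(n) = 2^{- n} \left(\left(1 - \sqrt{5}\right)^{n} + \left(1 + \sqrt{5}\right)^{n}\right).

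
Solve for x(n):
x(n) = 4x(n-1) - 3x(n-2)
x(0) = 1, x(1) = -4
Characteristic equation: x² - 4x + 3 = 0, which factors as (x - (1))(x - (3)) = 0.
Roots r₁ = 1, r₂ = 3 (distinct).
General solution: x(n) = A·(1)^n + B·(3)^n.
From x(0) = 1: A + B = 1.
From x(1) = -4: A + 3B = -4.
Solving: A = \frac{7}{2}, B = - \frac{5}{2}.
So x(n) = \frac{7}{2} - \frac{5 \cdot 3^{n}}{2}.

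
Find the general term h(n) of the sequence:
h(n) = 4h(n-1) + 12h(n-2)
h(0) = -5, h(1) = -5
Characteristic equation: x² - 4x - 12 = 0, which factors as (x - (-2))(x - (6)) = 0.
Roots r₁ = -2, r₂ = 6 (distinct).
General solution: h(n) = A·(-2)^n + B·(6)^n.
From h(0) = -5: A + B = -5.
From h(1) = -5: -2A + 6B = -5.
Solving: A = - \frac{25}{8}, B = - \frac{15}{8}.
So h(n) = - \frac{25 \left(-2\right)^{n}}{8} - \frac{15 \cdot 6^{n}}{8}.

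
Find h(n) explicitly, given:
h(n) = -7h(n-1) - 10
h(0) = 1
First-order linear non-homogeneous.
Homogeneous solution: h_h(n) = A·(-7)^n.
Try constant particular solution h_p = K: K = -7K - 10 ⇒ K = - \frac{5}{4}.
General: h(n) = A·(-7)^n - \frac{5}{4}.
Apply h(0) = 1: A - \frac{5}{4} = 1 ⇒ A = \frac{9}{4}.
So h(n) = \frac{9 \left(-7\right)^{n}}{4} - \frac{5}{4}.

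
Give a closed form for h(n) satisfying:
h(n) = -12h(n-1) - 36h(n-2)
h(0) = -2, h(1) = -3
Characteristic equation: x² + 12x + 36 = 0, which is (x - (-6))².
Repeated root r = -6.
General solution: h(n) = (A + Bn)·(-6)^n.
From h(0) = -2: A = -2.
From h(1) = -3: (A + B)·(-6) = -3 ⇒ B = \frac{5}{2}.
So h(n) = \left(\frac{5 n}{2} - 2\right) \cdot (-6)^n.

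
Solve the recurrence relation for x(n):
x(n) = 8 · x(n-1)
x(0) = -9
Pure geometric recurrence with ratio 8.
By induction x(n) = x(0) · (8)^n = - 9 \cdot 8^{n}.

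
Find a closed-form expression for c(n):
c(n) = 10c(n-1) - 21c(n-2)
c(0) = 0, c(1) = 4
Characteristic equation: x² - 10x + 21 = 0, which factors as (x - (7))(x - (3)) = 0.
Roots r₁ = 7, r₂ = 3 (distinct).
General solution: c(n) = A·(7)^n + B·(3)^n.
From c(0) = 0: A + B = 0.
From c(1) = 4: 7A + 3B = 4.
Solving: A = 1, B = -1.
So c(n) = - 3^{n} + 7^{n}.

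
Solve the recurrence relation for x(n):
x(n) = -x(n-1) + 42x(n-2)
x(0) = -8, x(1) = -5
Characteristic equation: x² + x - 42 = 0, which factors as (x - (-7))(x - (6)) = 0.
Roots r₁ = -7, r₂ = 6 (distinct).
General solution: x(n) = A·(-7)^n + B·(6)^n.
From x(0) = -8: A + B = -8.
From x(1) = -5: -7A + 6B = -5.
Solving: A = - \frac{43}{13}, B = - \frac{61}{13}.
So x(n) = - \frac{43 \left(-7\right)^{n}}{13} - \frac{61 \cdot 6^{n}}{13}.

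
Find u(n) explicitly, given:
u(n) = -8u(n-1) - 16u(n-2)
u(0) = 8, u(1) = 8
Characteristic equation: x² + 8x + 16 = 0, which is (x - (-4))².
Repeated root r = -4.
General solution: u(n) = (A + Bn)·(-4)^n.
From u(0) = 8: A = 8.
From u(1) = 8: (A + B)·(-4) = 8 ⇒ B = -10.
So u(n) = \left(8 - 10 n\right) \cdot (-4)^n.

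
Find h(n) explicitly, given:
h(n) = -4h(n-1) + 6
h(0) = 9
First-order linear non-homogeneous.
Homogeneous solution: h_h(n) = A·(-4)^n.
Try constant particular solution h_p = K: K = -4K + 6 ⇒ K = \frac{6}{5}.
General: h(n) = A·(-4)^n + \frac{6}{5}.
Apply h(0) = 9: A + \frac{6}{5} = 9 ⇒ A = \frac{39}{5}.
So h(n) = \frac{39 \left(-4\right)^{n}}{5} + \frac{6}{5}.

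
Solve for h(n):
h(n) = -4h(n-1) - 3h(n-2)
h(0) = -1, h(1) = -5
Characteristic equation: x² + 4x + 3 = 0, which factors as (x - (-1))(x - (-3)) = 0.
Roots r₁ = -1, r₂ = -3 (distinct).
General solution: h(n) = A·(-1)^n + B·(-3)^n.
From h(0) = -1: A + B = -1.
From h(1) = -5: -A - 3B = -5.
Solving: A = -4, B = 3.
So h(n) = - 4 \left(-1\right)^{n} + 3 \left(-3\right)^{n}.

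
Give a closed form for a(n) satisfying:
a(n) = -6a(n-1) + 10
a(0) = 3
First-order linear non-homogeneous.
Homogeneous solution: a_h(n) = A·(-6)^n.
Try constant particular solution a_p = K: K = -6K + 10 ⇒ K = \frac{10}{7}.
General: a(n) = A·(-6)^n + \frac{10}{7}.
Apply a(0) = 3: A + \frac{10}{7} = 3 ⇒ A = \frac{11}{7}.
So a(n) = \frac{11 \left(-6\right)^{n}}{7} + \frac{10}{7}.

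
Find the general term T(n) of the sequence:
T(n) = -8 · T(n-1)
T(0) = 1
Pure geometric recurrence with ratio -8.
By induction T(n) = T(0) · (-8)^n = \left(-8\right)^{n}.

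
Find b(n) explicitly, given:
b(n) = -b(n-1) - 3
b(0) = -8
First-order linear non-homogeneous.
Homogeneous solution: b_h(n) = A·(-1)^n.
Try constant particular solution b_p = K: K = -K - 3 ⇒ K = - \frac{3}{2}.
General: b(n) = A·(-1)^n - \frac{3}{2}.
Apply b(0) = -8: A - \frac{3}{2} = -8 ⇒ A = - \frac{13}{2}.
So b(n) = - \frac{13 \left(-1\right)^{n}}{2} - \frac{3}{2}.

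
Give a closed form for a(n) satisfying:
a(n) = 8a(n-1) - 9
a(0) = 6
First-order linear non-homogeneous.
Homogeneous solution: a_h(n) = A·(8)^n.
Try constant particular solution a_p = K: K = 8K - 9 ⇒ K = \frac{9}{7}.
General: a(n) = A·(8)^n + \frac{9}{7}.
Apply a(0) = 6: A + \frac{9}{7} = 6 ⇒ A = \frac{33}{7}.
So a(n) = \frac{33 \cdot 8^{n}}{7} + \frac{9}{7}.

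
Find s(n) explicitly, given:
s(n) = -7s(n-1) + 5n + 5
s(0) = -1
First-order linear with linear forcing.
Homogeneous solution: s_h(n) = A·(-7)^n.
Try particular s_p(n) = pn + q. Substituting:
  pn + q = -7(p(n-1) + q) + 5n + 5.
Matching the n-coefficient: p = -7p + 5 ⇒ p = \frac{5}{8}.
Matching constants: q = 7p - 7q + 5 ⇒ q = \frac{75}{64}.
General: s(n) = A·(-7)^n + \frac{5 n}{8} + \frac{75}{64}.
Apply s(0) = -1: A + \frac{75}{64} = -1 ⇒ A = - \frac{139}{64}.
So s(n) = - \frac{139 \left(-7\right)^{n}}{64} + \frac{5 n}{8} + \frac{75}{64}.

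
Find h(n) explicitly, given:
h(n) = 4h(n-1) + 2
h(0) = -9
First-order linear non-homogeneous.
Homogeneous solution: h_h(n) = A·(4)^n.
Try constant particular solution h_p = K: K = 4K + 2 ⇒ K = - \frac{2}{3}.
General: h(n) = A·(4)^n - \frac{2}{3}.
Apply h(0) = -9: A - \frac{2}{3} = -9 ⇒ A = - \frac{25}{3}.
So h(n) = - \frac{25 \cdot 4^{n}}{3} - \frac{2}{3}.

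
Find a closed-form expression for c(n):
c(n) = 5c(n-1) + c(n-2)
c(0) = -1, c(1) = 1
Characteristic equation: x² - 5x - 1 = 0.
Discriminant Δ = (5)² + 4·(1) = 29.
Roots r₁,₂ = (5 ± √29)/2, so r₁ = \frac{5}{2} + \frac{\sqrt{29}}{2}, r₂ = \frac{5}{2} - \frac{\sqrt{29}}{2}.
General solution: c(n) = A·r₁^n + B·r₂^n.
From the initial conditions, A + B = -1 and r₁A + r₂B = 1.
Since r₁ - r₂ = √29: A = (1 - (-1)r₂)/√29 = - \frac{1}{2} + \frac{7 \sqrt{29}}{58}, and B = -1 - A = - \frac{7 \sqrt{29}}{58} - \frac{1}{2}.
So c(n) = \left(- \frac{1}{2} + \frac{7 \sqrt{29}}{58}\right)\left(\frac{5}{2} + \frac{\sqrt{29}}{2}\right)^n + \left(- \frac{7 \sqrt{29}}{58} - \frac{1}{2}\right)\left(\frac{5}{2} - \frac{\sqrt{29}}{2}\right)^n.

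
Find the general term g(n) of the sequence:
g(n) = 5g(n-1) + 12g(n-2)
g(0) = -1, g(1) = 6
Characteristic equation: x² - 5x - 12 = 0.
Discriminant Δ = (5)² + 4·(12) = 73.
Roots r₁,₂ = (5 ± √73)/2, so r₁ = \frac{5}{2} + \frac{\sqrt{73}}{2}, r₂ = \frac{5}{2} - \frac{\sqrt{73}}{2}.
General solution: g(n) = A·r₁^n + B·r₂^n.
From the initial conditions, A + B = -1 and r₁A + r₂B = 6.
Since r₁ - r₂ = √73: A = (6 - (-1)r₂)/√73 = - \frac{1}{2} + \frac{17 \sqrt{73}}{146}, and B = -1 - A = - \frac{17 \sqrt{73}}{146} - \frac{1}{2}.
So g(n) = \left(- \frac{1}{2} + \frac{17 \sqrt{73}}{146}\right)\left(\frac{5}{2} + \frac{\sqrt{73}}{2}\right)^n + \left(- \frac{17 \sqrt{73}}{146} - \frac{1}{2}\right)\left(\frac{5}{2} - \frac{\sqrt{73}}{2}\right)^n.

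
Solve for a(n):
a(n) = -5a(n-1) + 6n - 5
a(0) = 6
First-order linear with linear forcing.
Homogeneous solution: a_h(n) = A·(-5)^n.
Try particular a_p(n) = pn + q. Substituting:
  pn + q = -5(p(n-1) + q) + 6n - 5.
Matching the n-coefficient: p = -5p + 6 ⇒ p = 1.
Matching constants: q = 5p - 5q - 5 ⇒ q = 0.
General: a(n) = A·(-5)^n + n + 0.
Apply a(0) = 6: A + 0 = 6 ⇒ A = 6.
So a(n) = 6 \left(-5\right)^{n} + n.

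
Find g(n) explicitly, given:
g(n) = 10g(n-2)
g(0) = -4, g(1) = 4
Characteristic equation: x² - 10 = 0.
Discriminant Δ = (0)² + 4·(10) = 40.
Roots r₁,₂ = (0 ± √40)/2, so r₁ = \sqrt{10}, r₂ = - \sqrt{10}.
General solution: g(n) = A·r₁^n + B·r₂^n.
From the initial conditions, A + B = -4 and r₁A + r₂B = 4.
Since r₁ - r₂ = √40: A = (4 - (-4)r₂)/√40 = -2 + \frac{\sqrt{10}}{5}, and B = -4 - A = -2 - \frac{\sqrt{10}}{5}.
So g(n) = \left(-2 + \frac{\sqrt{10}}{5}\right)\left(\sqrt{10}\right)^n + \left(-2 - \frac{\sqrt{10}}{5}\right)\left(- \sqrt{10}\right)^n.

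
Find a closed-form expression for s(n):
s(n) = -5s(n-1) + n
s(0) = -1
First-order linear with linear forcing.
Homogeneous solution: s_h(n) = A·(-5)^n.
Try particular s_p(n) = pn + q. Substituting:
  pn + q = -5(p(n-1) + q) + n.
Matching the n-coefficient: p = -5p + 1 ⇒ p = \frac{1}{6}.
Matching constants: q = 5p - 5q ⇒ q = \frac{5}{36}.
General: s(n) = A·(-5)^n + \frac{n}{6} + \frac{5}{36}.
Apply s(0) = -1: A + \frac{5}{36} = -1 ⇒ A = - \frac{41}{36}.
So s(n) = - \frac{41 \left(-5\right)^{n}}{36} + \frac{n}{6} + \frac{5}{36}.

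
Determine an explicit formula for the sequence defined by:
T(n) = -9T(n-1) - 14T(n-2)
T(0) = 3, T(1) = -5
Characteristic equation: x² + 9x + 14 = 0, which factors as (x - (-7))(x - (-2)) = 0.
Roots r₁ = -7, r₂ = -2 (distinct).
General solution: T(n) = A·(-7)^n + B·(-2)^n.
From T(0) = 3: A + B = 3.
From T(1) = -5: -7A - 2B = -5.
Solving: A = - \frac{1}{5}, B = \frac{16}{5}.
So T(n) = \frac{16 \left(-2\right)^{n}}{5} - \frac{\left(-7\right)^{n}}{5}.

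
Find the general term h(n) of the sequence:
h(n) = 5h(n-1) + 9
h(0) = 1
First-order linear non-homogeneous.
Homogeneous solution: h_h(n) = A·(5)^n.
Try constant particular solution h_p = K: K = 5K + 9 ⇒ K = - \frac{9}{4}.
General: h(n) = A·(5)^n - \frac{9}{4}.
Apply h(0) = 1: A - \frac{9}{4} = 1 ⇒ A = \frac{13}{4}.
So h(n) = \frac{13 \cdot 5^{n}}{4} - \frac{9}{4}.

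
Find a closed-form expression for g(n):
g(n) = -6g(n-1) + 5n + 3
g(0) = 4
First-order linear with linear forcing.
Homogeneous solution: g_h(n) = A·(-6)^n.
Try particular g_p(n) = pn + q. Substituting:
  pn + q = -6(p(n-1) + q) + 5n + 3.
Matching the n-coefficient: p = -6p + 5 ⇒ p = \frac{5}{7}.
Matching constants: q = 6p - 6q + 3 ⇒ q = \frac{51}{49}.
General: g(n) = A·(-6)^n + \frac{5 n}{7} + \frac{51}{49}.
Apply g(0) = 4: A + \frac{51}{49} = 4 ⇒ A = \frac{145}{49}.
So g(n) = \frac{145 \left(-6\right)^{n}}{49} + \frac{5 n}{7} + \frac{51}{49}.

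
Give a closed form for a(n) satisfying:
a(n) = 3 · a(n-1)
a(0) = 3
Pure geometric recurrence with ratio 3.
By induction a(n) = a(0) · (3)^n = 3 \cdot 3^{n}.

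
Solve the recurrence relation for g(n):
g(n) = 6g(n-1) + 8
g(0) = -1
First-order linear non-homogeneous.
Homogeneous solution: g_h(n) = A·(6)^n.
Try constant particular solution g_p = K: K = 6K + 8 ⇒ K = - \frac{8}{5}.
General: g(n) = A·(6)^n - \frac{8}{5}.
Apply g(0) = -1: A - \frac{8}{5} = -1 ⇒ A = \frac{3}{5}.
So g(n) = \frac{3 \cdot 6^{n}}{5} - \frac{8}{5}.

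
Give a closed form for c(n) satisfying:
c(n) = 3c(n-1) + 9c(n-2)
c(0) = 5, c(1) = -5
Characteristic equation: x² - 3x - 9 = 0.
Discriminant Δ = (3)² + 4·(9) = 45.
Roots r₁,₂ = (3 ± √45)/2, so r₁ = \frac{3}{2} + \frac{3 \sqrt{5}}{2}, r₂ = \frac{3}{2} - \frac{3 \sqrt{5}}{2}.
General solution: c(n) = A·r₁^n + B·r₂^n.
From the initial conditions, A + B = 5 and r₁A + r₂B = -5.
Since r₁ - r₂ = √45: A = (-5 - (5)r₂)/√45 = \frac{5}{2} - \frac{5 \sqrt{5}}{6}, and B = 5 - A = \frac{5 \sqrt{5}}{6} + \frac{5}{2}.
So c(n) = \left(\frac{5}{2} - \frac{5 \sqrt{5}}{6}\right)\left(\frac{3}{2} + \frac{3 \sqrt{5}}{2}\right)^n + \left(\frac{5 \sqrt{5}}{6} + \frac{5}{2}\right)\left(\frac{3}{2} - \frac{3 \sqrt{5}}{2}\right)^n.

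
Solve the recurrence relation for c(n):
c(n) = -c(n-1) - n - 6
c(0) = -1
First-order linear with linear forcing.
Homogeneous solution: c_h(n) = A·(-1)^n.
Try particular c_p(n) = pn + q. Substituting:
  pn + q = -(p(n-1) + q) - n - 6.
Matching the n-coefficient: p = -p - 1 ⇒ p = - \frac{1}{2}.
Matching constants: q = p - q - 6 ⇒ q = - \frac{13}{4}.
General: c(n) = A·(-1)^n - \frac{n}{2} - \frac{13}{4}.
Apply c(0) = -1: A - \frac{13}{4} = -1 ⇒ A = \frac{9}{4}.
So c(n) = \frac{9 \left(-1\right)^{n}}{4} - \frac{n}{2} - \frac{13}{4}.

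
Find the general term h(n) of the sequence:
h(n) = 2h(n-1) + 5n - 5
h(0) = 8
First-order linear with linear forcing.
Homogeneous solution: h_h(n) = A·(2)^n.
Try particular h_p(n) = pn + q. Substituting:
  pn + q = 2(p(n-1) + q) + 5n - 5.
Matching the n-coefficient: p = 2p + 5 ⇒ p = -5.
Matching constants: q = -2p + 2q - 5 ⇒ q = -5.
General: h(n) = A·(2)^n - 5 n - 5.
Apply h(0) = 8: A - 5 = 8 ⇒ A = 13.
So h(n) = 13 \cdot 2^{n} - 5 n - 5.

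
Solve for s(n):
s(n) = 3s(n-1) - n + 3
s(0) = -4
First-order linear with linear forcing.
Homogeneous solution: s_h(n) = A·(3)^n.
Try particular s_p(n) = pn + q. Substituting:
  pn + q = 3(p(n-1) + q) - n + 3.
Matching the n-coefficient: p = 3p - 1 ⇒ p = \frac{1}{2}.
Matching constants: q = -3p + 3q + 3 ⇒ q = - \frac{3}{4}.
General: s(n) = A·(3)^n + \frac{n}{2} - \frac{3}{4}.
Apply s(0) = -4: A - \frac{3}{4} = -4 ⇒ A = - \frac{13}{4}.
So s(n) = - \frac{13 \cdot 3^{n}}{4} + \frac{n}{2} - \frac{3}{4}.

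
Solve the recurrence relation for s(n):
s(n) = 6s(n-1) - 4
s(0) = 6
First-order linear non-homogeneous.
Homogeneous solution: s_h(n) = A·(6)^n.
Try constant particular solution s_p = K: K = 6K - 4 ⇒ K = \frac{4}{5}.
General: s(n) = A·(6)^n + \frac{4}{5}.
Apply s(0) = 6: A + \frac{4}{5} = 6 ⇒ A = \frac{26}{5}.
So s(n) = \frac{26 \cdot 6^{n}}{5} + \frac{4}{5}.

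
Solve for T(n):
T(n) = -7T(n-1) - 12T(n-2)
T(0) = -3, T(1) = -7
Characteristic equation: x² + 7x + 12 = 0, which factors as (x - (-3))(x - (-4)) = 0.
Roots r₁ = -3, r₂ = -4 (distinct).
General solution: T(n) = A·(-3)^n + B·(-4)^n.
From T(0) = -3: A + B = -3.
From T(1) = -7: -3A - 4B = -7.
Solving: A = -19, B = 16.
So T(n) = - 19 \left(-3\right)^{n} + 16 \left(-4\right)^{n}.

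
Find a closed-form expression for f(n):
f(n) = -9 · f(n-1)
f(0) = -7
Pure geometric recurrence with ratio -9.
By induction f(n) = f(0) · (-9)^n = - 7 \left(-9\right)^{n}.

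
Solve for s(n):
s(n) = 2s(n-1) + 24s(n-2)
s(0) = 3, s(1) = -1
Characteristic equation: x² - 2x - 24 = 0, which factors as (x - (6))(x - (-4)) = 0.
Roots r₁ = 6, r₂ = -4 (distinct).
General solution: s(n) = A·(6)^n + B·(-4)^n.
From s(0) = 3: A + B = 3.
From s(1) = -1: 6A - 4B = -1.
Solving: A = \frac{11}{10}, B = \frac{19}{10}.
So s(n) = \frac{19 \left(-4\right)^{n}}{10} + \frac{11 \cdot 6^{n}}{10}.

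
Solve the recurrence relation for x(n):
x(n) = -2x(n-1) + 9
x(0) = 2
First-order linear non-homogeneous.
Homogeneous solution: x_h(n) = A·(-2)^n.
Try constant particular solution x_p = K: K = -2K + 9 ⇒ K = 3.
General: x(n) = A·(-2)^n + 3.
Apply x(0) = 2: A + 3 = 2 ⇒ A = -1.
So x(n) = 3 - \left(-2\right)^{n}.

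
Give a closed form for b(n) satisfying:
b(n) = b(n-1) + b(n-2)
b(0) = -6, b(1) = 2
Characteristic equation: x² - x - 1 = 0.
Discriminant Δ = (1)² + 4·(1) = 5.
Roots r₁,₂ = (1 ± √5)/2, so r₁ = \frac{1}{2} + \frac{\sqrt{5}}{2}, r₂ = \frac{1}{2} - \frac{\sqrt{5}}{2}.
General solution: b(n) = A·r₁^n + B·r₂^n.
From the initial conditions, A + B = -6 and r₁A + r₂B = 2.
Since r₁ - r₂ = √5: A = (2 - (-6)r₂)/√5 = -3 + \sqrt{5}, and B = -6 - A = -3 - \sqrt{5}.
So b(n) = \left(-3 + \sqrt{5}\right)\left(\frac{1}{2} + \frac{\sqrt{5}}{2}\right)^n + \left(-3 - \sqrt{5}\right)\left(\frac{1}{2} - \frac{\sqrt{5}}{2}\right)^n.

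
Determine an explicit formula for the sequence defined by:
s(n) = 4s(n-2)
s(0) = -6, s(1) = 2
Characteristic equation: x² - 4 = 0, which factors as (x - (2))(x - (-2)) = 0.
Roots r₁ = 2, r₂ = -2 (distinct).
General solution: s(n) = A·(2)^n + B·(-2)^n.
From s(0) = -6: A + B = -6.
From s(1) = 2: 2A - 2B = 2.
Solving: A = - \frac{5}{2}, B = - \frac{7}{2}.
So s(n) = - \frac{7 \left(-2\right)^{n}}{2} - \frac{5 \cdot 2^{n}}{2}.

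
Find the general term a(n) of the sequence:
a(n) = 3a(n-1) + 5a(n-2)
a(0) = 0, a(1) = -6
Characteristic equation: x² - 3x - 5 = 0.
Discriminant Δ = (3)² + 4·(5) = 29.
Roots r₁,₂ = (3 ± √29)/2, so r₁ = \frac{3}{2} + \frac{\sqrt{29}}{2}, r₂ = \frac{3}{2} - \frac{\sqrt{29}}{2}.
General solution: a(n) = A·r₁^n + B·r₂^n.
From the initial conditions, A + B = 0 and r₁A + r₂B = -6.
Since r₁ - r₂ = √29: A = (-6 - (0)r₂)/√29 = - \frac{6 \sqrt{29}}{29}, and B = 0 - A = \frac{6 \sqrt{29}}{29}.
So a(n) = \left(- \frac{6 \sqrt{29}}{29}\right)\left(\frac{3}{2} + \frac{\sqrt{29}}{2}\right)^n + \left(\frac{6 \sqrt{29}}{29}\right)\left(\frac{3}{2} - \frac{\sqrt{29}}{2}\right)^n.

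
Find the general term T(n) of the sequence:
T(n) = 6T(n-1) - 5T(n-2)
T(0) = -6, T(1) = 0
Characteristic equation: x² - 6x + 5 = 0, which factors as (x - (5))(x - (1)) = 0.
Roots r₁ = 5, r₂ = 1 (distinct).
General solution: T(n) = A·(5)^n + B·(1)^n.
From T(0) = -6: A + B = -6.
From T(1) = 0: 5A + B = 0.
Solving: A = \frac{3}{2}, B = - \frac{15}{2}.
So T(n) = \frac{3 \cdot 5^{n}}{2} - \frac{15}{2}.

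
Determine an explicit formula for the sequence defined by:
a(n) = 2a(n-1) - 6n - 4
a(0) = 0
First-order linear with linear forcing.
Homogeneous solution: a_h(n) = A·(2)^n.
Try particular a_p(n) = pn + q. Substituting:
  pn + q = 2(p(n-1) + q) - 6n - 4.
Matching the n-coefficient: p = 2p - 6 ⇒ p = 6.
Matching constants: q = -2p + 2q - 4 ⇒ q = 16.
General: a(n) = A·(2)^n + 6 n + 16.
Apply a(0) = 0: A + 16 = 0 ⇒ A = -16.
So a(n) = - 16 \cdot 2^{n} + 6 n + 16.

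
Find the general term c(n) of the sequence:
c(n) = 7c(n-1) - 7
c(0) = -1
First-order linear non-homogeneous.
Homogeneous solution: c_h(n) = A·(7)^n.
Try constant particular solution c_p = K: K = 7K - 7 ⇒ K = \frac{7}{6}.
General: c(n) = A·(7)^n + \frac{7}{6}.
Apply c(0) = -1: A + \frac{7}{6} = -1 ⇒ A = - \frac{13}{6}.
So c(n) = \frac{7}{6} - \frac{13 \cdot 7^{n}}{6}.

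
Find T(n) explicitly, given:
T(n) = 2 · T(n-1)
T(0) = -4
Pure geometric recurrence with ratio 2.
By induction T(n) = T(0) · (2)^n = - 4 \cdot 2^{n}.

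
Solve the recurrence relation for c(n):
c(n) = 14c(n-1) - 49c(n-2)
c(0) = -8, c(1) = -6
Characteristic equation: x² - 14x + 49 = 0, which is (x - (7))².
Repeated root r = 7.
General solution: c(n) = (A + Bn)·(7)^n.
From c(0) = -8: A = -8.
From c(1) = -6: (A + B)·(7) = -6 ⇒ B = \frac{50}{7}.
So c(n) = \left(\frac{50 n}{7} - 8\right) \cdot (7)^n.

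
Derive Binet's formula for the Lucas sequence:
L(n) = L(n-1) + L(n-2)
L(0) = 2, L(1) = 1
This is the Lucas sequence.
Characteristic equation: x² - x - 1 = 0; roots r₁ = \frac{1}{2} + \frac{\sqrt{5}}{2}, r₂ = \frac{1}{2} - \frac{\sqrt{5}}{2}.
General: L(n) = A·r₁^n + B·r₂^n. Solving with L(0)=2, L(1)=1 gives A = 1, B = 1.
So L(n) = 2^{- n} \left(\left(1 - \sqrt{5}\right)^{n} + \left(1 + \sqrt{5}\right)^{n}\right).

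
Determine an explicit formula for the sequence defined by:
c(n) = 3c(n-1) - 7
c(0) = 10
First-order linear non-homogeneous.
Homogeneous solution: c_h(n) = A·(3)^n.
Try constant particular solution c_p = K: K = 3K - 7 ⇒ K = \frac{7}{2}.
General: c(n) = A·(3)^n + \frac{7}{2}.
Apply c(0) = 10: A + \frac{7}{2} = 10 ⇒ A = \frac{13}{2}.
So c(n) = \frac{13 \cdot 3^{n}}{2} + \frac{7}{2}.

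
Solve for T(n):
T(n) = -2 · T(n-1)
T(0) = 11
Pure geometric recurrence with ratio -2.
By induction T(n) = T(0) · (-2)^n = 11 \left(-2\right)^{n}.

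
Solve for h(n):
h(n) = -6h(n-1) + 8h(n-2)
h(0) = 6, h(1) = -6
Characteristic equation: x² + 6x - 8 = 0.
Discriminant Δ = (-6)² + 4·(8) = 68.
Roots r₁,₂ = (-6 ± √68)/2, so r₁ = -3 + \sqrt{17}, r₂ = - \sqrt{17} - 3.
General solution: h(n) = A·r₁^n + B·r₂^n.
From the initial conditions, A + B = 6 and r₁A + r₂B = -6.
Since r₁ - r₂ = √68: A = (-6 - (6)r₂)/√68 = \frac{6 \sqrt{17}}{17} + 3, and B = 6 - A = 3 - \frac{6 \sqrt{17}}{17}.
So h(n) = \left(\frac{6 \sqrt{17}}{17} + 3\right)\left(-3 + \sqrt{17}\right)^n + \left(3 - \frac{6 \sqrt{17}}{17}\right)\left(- \sqrt{17} - 3\right)^n.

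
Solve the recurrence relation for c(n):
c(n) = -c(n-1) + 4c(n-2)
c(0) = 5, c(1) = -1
Characteristic equation: x² + x - 4 = 0.
Discriminant Δ = (-1)² + 4·(4) = 17.
Roots r₁,₂ = (-1 ± √17)/2, so r₁ = - \frac{1}{2} + \frac{\sqrt{17}}{2}, r₂ = - \frac{\sqrt{17}}{2} - \frac{1}{2}.
General solution: c(n) = A·r₁^n + B·r₂^n.
From the initial conditions, A + B = 5 and r₁A + r₂B = -1.
Since r₁ - r₂ = √17: A = (-1 - (5)r₂)/√17 = \frac{3 \sqrt{17}}{34} + \frac{5}{2}, and B = 5 - A = \frac{5}{2} - \frac{3 \sqrt{17}}{34}.
So c(n) = \left(\frac{3 \sqrt{17}}{34} + \frac{5}{2}\right)\left(- \frac{1}{2} + \frac{\sqrt{17}}{2}\right)^n + \left(\frac{5}{2} - \frac{3 \sqrt{17}}{34}\right)\left(- \frac{\sqrt{17}}{2} - \frac{1}{2}\right)^n.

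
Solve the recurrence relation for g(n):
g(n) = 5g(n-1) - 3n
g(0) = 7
First-order linear with linear forcing.
Homogeneous solution: g_h(n) = A·(5)^n.
Try particular g_p(n) = pn + q. Substituting:
  pn + q = 5(p(n-1) + q) - 3n.
Matching the n-coefficient: p = 5p - 3 ⇒ p = \frac{3}{4}.
Matching constants: q = -5p + 5q ⇒ q = \frac{15}{16}.
General: g(n) = A·(5)^n + \frac{3 n}{4} + \frac{15}{16}.
Apply g(0) = 7: A + \frac{15}{16} = 7 ⇒ A = \frac{97}{16}.
So g(n) = \frac{97 \cdot 5^{n}}{16} + \frac{3 n}{4} + \frac{15}{16}.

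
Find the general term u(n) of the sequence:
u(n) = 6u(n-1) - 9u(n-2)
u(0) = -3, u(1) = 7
Characteristic equation: x² - 6x + 9 = 0, which is (x - (3))².
Repeated root r = 3.
General solution: u(n) = (A + Bn)·(3)^n.
From u(0) = -3: A = -3.
From u(1) = 7: (A + B)·(3) = 7 ⇒ B = \frac{16}{3}.
So u(n) = \left(\frac{16 n}{3} - 3\right) \cdot (3)^n.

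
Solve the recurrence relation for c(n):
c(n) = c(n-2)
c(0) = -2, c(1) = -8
Characteristic equation: x² - 1 = 0, which factors as (x - (-1))(x - (1)) = 0.
Roots r₁ = -1, r₂ = 1 (distinct).
General solution: c(n) = A·(-1)^n + B·(1)^n.
From c(0) = -2: A + B = -2.
From c(1) = -8: -A + B = -8.
Solving: A = 3, B = -5.
So c(n) = 3 \left(-1\right)^{n} - 5.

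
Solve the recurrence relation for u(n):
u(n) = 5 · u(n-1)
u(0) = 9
Pure geometric recurrence with ratio 5.
By induction u(n) = u(0) · (5)^n = 9 \cdot 5^{n}.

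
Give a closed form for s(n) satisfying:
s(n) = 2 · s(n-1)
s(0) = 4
Pure geometric recurrence with ratio 2.
By induction s(n) = s(0) · (2)^n = 4 \cdot 2^{n}.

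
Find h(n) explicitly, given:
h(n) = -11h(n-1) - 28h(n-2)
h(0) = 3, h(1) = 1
Characteristic equation: x² + 11x + 28 = 0, which factors as (x - (-4))(x - (-7)) = 0.
Roots r₁ = -4, r₂ = -7 (distinct).
General solution: h(n) = A·(-4)^n + B·(-7)^n.
From h(0) = 3: A + B = 3.
From h(1) = 1: -4A - 7B = 1.
Solving: A = \frac{22}{3}, B = - \frac{13}{3}.
So h(n) = \frac{22 \left(-4\right)^{n}}{3} - \frac{13 \left(-7\right)^{n}}{3}.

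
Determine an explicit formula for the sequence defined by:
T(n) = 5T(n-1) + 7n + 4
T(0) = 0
First-order linear with linear forcing.
Homogeneous solution: T_h(n) = A·(5)^n.
Try particular T_p(n) = pn + q. Substituting:
  pn + q = 5(p(n-1) + q) + 7n + 4.
Matching the n-coefficient: p = 5p + 7 ⇒ p = - \frac{7}{4}.
Matching constants: q = -5p + 5q + 4 ⇒ q = - \frac{51}{16}.
General: T(n) = A·(5)^n - \frac{7 n}{4} - \frac{51}{16}.
Apply T(0) = 0: A - \frac{51}{16} = 0 ⇒ A = \frac{51}{16}.
So T(n) = \frac{51 \cdot 5^{n}}{16} - \frac{7 n}{4} - \frac{51}{16}.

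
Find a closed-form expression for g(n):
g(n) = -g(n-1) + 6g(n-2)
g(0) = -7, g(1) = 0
Characteristic equation: x² + x - 6 = 0, which factors as (x - (-3))(x - (2)) = 0.
Roots r₁ = -3, r₂ = 2 (distinct).
General solution: g(n) = A·(-3)^n + B·(2)^n.
From g(0) = -7: A + B = -7.
From g(1) = 0: -3A + 2B = 0.
Solving: A = - \frac{14}{5}, B = - \frac{21}{5}.
So g(n) = - \frac{14 \left(-3\right)^{n}}{5} - \frac{21 \cdot 2^{n}}{5}.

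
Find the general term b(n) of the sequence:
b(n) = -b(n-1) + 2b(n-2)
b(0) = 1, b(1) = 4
Characteristic equation: x² + x - 2 = 0, which factors as (x - (1))(x - (-2)) = 0.
Roots r₁ = 1, r₂ = -2 (distinct).
General solution: b(n) = A·(1)^n + B·(-2)^n.
From b(0) = 1: A + B = 1.
From b(1) = 4: A - 2B = 4.
Solving: A = 2, B = -1.
So b(n) = 2 - \left(-2\right)^{n}.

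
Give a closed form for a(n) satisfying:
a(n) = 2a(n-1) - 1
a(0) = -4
First-order linear non-homogeneous.
Homogeneous solution: a_h(n) = A·(2)^n.
Try constant particular solution a_p = K: K = 2K - 1 ⇒ K = 1.
General: a(n) = A·(2)^n + 1.
Apply a(0) = -4: A + 1 = -4 ⇒ A = -5.
So a(n) = 1 - 5 \cdot 2^{n}.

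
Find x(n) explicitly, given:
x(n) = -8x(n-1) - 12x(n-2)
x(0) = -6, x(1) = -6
Characteristic equation: x² + 8x + 12 = 0, which factors as (x - (-2))(x - (-6)) = 0.
Roots r₁ = -2, r₂ = -6 (distinct).
General solution: x(n) = A·(-2)^n + B·(-6)^n.
From x(0) = -6: A + B = -6.
From x(1) = -6: -2A - 6B = -6.
Solving: A = - \frac{21}{2}, B = \frac{9}{2}.
So x(n) = - \frac{21 \left(-2\right)^{n}}{2} + \frac{9 \left(-6\right)^{n}}{2}.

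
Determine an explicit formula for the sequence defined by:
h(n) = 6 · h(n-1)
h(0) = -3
Pure geometric recurrence with ratio 6.
By induction h(n) = h(0) · (6)^n = - 3 \cdot 6^{n}.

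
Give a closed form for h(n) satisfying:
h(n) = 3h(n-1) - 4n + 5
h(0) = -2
First-order linear with linear forcing.
Homogeneous solution: h_h(n) = A·(3)^n.
Try particular h_p(n) = pn + q. Substituting:
  pn + q = 3(p(n-1) + q) - 4n + 5.
Matching the n-coefficient: p = 3p - 4 ⇒ p = 2.
Matching constants: q = -3p + 3q + 5 ⇒ q = \frac{1}{2}.
General: h(n) = A·(3)^n + 2 n + \frac{1}{2}.
Apply h(0) = -2: A + \frac{1}{2} = -2 ⇒ A = - \frac{5}{2}.
So h(n) = - \frac{5 \cdot 3^{n}}{2} + 2 n + \frac{1}{2}.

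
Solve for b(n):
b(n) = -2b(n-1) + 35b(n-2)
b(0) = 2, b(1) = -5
Characteristic equation: x² + 2x - 35 = 0, which factors as (x - (-7))(x - (5)) = 0.
Roots r₁ = -7, r₂ = 5 (distinct).
General solution: b(n) = A·(-7)^n + B·(5)^n.
From b(0) = 2: A + B = 2.
From b(1) = -5: -7A + 5B = -5.
Solving: A = \frac{5}{4}, B = \frac{3}{4}.
So b(n) = \frac{5 \left(-7\right)^{n}}{4} + \frac{3 \cdot 5^{n}}{4}.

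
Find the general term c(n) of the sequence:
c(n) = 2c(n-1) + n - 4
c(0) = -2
First-order linear with linear forcing.
Homogeneous solution: c_h(n) = A·(2)^n.
Try particular c_p(n) = pn + q. Substituting:
  pn + q = 2(p(n-1) + q) + n - 4.
Matching the n-coefficient: p = 2p + 1 ⇒ p = -1.
Matching constants: q = -2p + 2q - 4 ⇒ q = 2.
General: c(n) = A·(2)^n - n + 2.
Apply c(0) = -2: A + 2 = -2 ⇒ A = -4.
So c(n) = - 4 \cdot 2^{n} - n + 2.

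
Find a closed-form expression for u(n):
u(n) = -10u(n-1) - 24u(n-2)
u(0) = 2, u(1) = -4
Characteristic equation: x² + 10x + 24 = 0, which factors as (x - (-4))(x - (-6)) = 0.
Roots r₁ = -4, r₂ = -6 (distinct).
General solution: u(n) = A·(-4)^n + B·(-6)^n.
From u(0) = 2: A + B = 2.
From u(1) = -4: -4A - 6B = -4.
Solving: A = 4, B = -2.
So u(n) = 4 \left(-4\right)^{n} - 2 \left(-6\right)^{n}.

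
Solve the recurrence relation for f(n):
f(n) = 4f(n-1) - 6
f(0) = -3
First-order linear non-homogeneous.
Homogeneous solution: f_h(n) = A·(4)^n.
Try constant particular solution f_p = K: K = 4K - 6 ⇒ K = 2.
General: f(n) = A·(4)^n + 2.
Apply f(0) = -3: A + 2 = -3 ⇒ A = -5.
So f(n) = 2 - 5 \cdot 4^{n}.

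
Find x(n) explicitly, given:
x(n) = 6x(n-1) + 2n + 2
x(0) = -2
First-order linear with linear forcing.
Homogeneous solution: x_h(n) = A·(6)^n.
Try particular x_p(n) = pn + q. Substituting:
  pn + q = 6(p(n-1) + q) + 2n + 2.
Matching the n-coefficient: p = 6p + 2 ⇒ p = - \frac{2}{5}.
Matching constants: q = -6p + 6q + 2 ⇒ q = - \frac{22}{25}.
General: x(n) = A·(6)^n - \frac{2 n}{5} - \frac{22}{25}.
Apply x(0) = -2: A - \frac{22}{25} = -2 ⇒ A = - \frac{28}{25}.
So x(n) = - \frac{28 \cdot 6^{n}}{25} - \frac{2 n}{5} - \frac{22}{25}.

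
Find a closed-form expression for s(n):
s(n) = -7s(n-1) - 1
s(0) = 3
First-order linear non-homogeneous.
Homogeneous solution: s_h(n) = A·(-7)^n.
Try constant particular solution s_p = K: K = -7K - 1 ⇒ K = - \frac{1}{8}.
General: s(n) = A·(-7)^n - \frac{1}{8}.
Apply s(0) = 3: A - \frac{1}{8} = 3 ⇒ A = \frac{25}{8}.
So s(n) = \frac{25 \left(-7\right)^{n}}{8} - \frac{1}{8}.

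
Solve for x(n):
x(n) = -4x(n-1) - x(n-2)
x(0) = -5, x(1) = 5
Characteristic equation: x² + 4x + 1 = 0.
Discriminant Δ = (-4)² + 4·(-1) = 12.
Roots r₁,₂ = (-4 ± √12)/2, so r₁ = -2 + \sqrt{3}, r₂ = -2 - \sqrt{3}.
General solution: x(n) = A·r₁^n + B·r₂^n.
From the initial conditions, A + B = -5 and r₁A + r₂B = 5.
Since r₁ - r₂ = √12: A = (5 - (-5)r₂)/√12 = - \frac{5}{2} - \frac{5 \sqrt{3}}{6}, and B = -5 - A = - \frac{5}{2} + \frac{5 \sqrt{3}}{6}.
So x(n) = \left(- \frac{5}{2} - \frac{5 \sqrt{3}}{6}\right)\left(-2 + \sqrt{3}\right)^n + \left(- \frac{5}{2} + \frac{5 \sqrt{3}}{6}\right)\left(-2 - \sqrt{3}\right)^n.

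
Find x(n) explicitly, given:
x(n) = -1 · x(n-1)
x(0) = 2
Pure geometric recurrence with ratio -1.
By induction x(n) = x(0) · (-1)^n = 2 \left(-1\right)^{n}.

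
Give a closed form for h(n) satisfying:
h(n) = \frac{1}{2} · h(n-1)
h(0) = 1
Pure geometric recurrence with ratio \frac{1}{2}.
By induction h(n) = h(0) · (\frac{1}{2})^n = \left(\frac{1}{2}\right)^{n}.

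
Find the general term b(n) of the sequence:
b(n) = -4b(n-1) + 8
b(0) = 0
First-order linear non-homogeneous.
Homogeneous solution: b_h(n) = A·(-4)^n.
Try constant particular solution b_p = K: K = -4K + 8 ⇒ K = \frac{8}{5}.
General: b(n) = A·(-4)^n + \frac{8}{5}.
Apply b(0) = 0: A + \frac{8}{5} = 0 ⇒ A = - \frac{8}{5}.
So b(n) = \frac{8}{5} - \frac{8 \left(-4\right)^{n}}{5}.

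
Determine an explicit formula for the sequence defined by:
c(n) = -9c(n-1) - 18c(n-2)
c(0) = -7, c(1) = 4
Characteristic equation: x² + 9x + 18 = 0, which factors as (x - (-3))(x - (-6)) = 0.
Roots r₁ = -3, r₂ = -6 (distinct).
General solution: c(n) = A·(-3)^n + B·(-6)^n.
From c(0) = -7: A + B = -7.
From c(1) = 4: -3A - 6B = 4.
Solving: A = - \frac{38}{3}, B = \frac{17}{3}.
So c(n) = - \frac{38 \left(-3\right)^{n}}{3} + \frac{17 \left(-6\right)^{n}}{3}.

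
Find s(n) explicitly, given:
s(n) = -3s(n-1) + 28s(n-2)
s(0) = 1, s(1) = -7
Characteristic equation: x² + 3x - 28 = 0, which factors as (x - (4))(x - (-7)) = 0.
Roots r₁ = 4, r₂ = -7 (distinct).
General solution: s(n) = A·(4)^n + B·(-7)^n.
From s(0) = 1: A + B = 1.
From s(1) = -7: 4A - 7B = -7.
Solving: A = 0, B = 1.
So s(n) = \left(-7\right)^{n}.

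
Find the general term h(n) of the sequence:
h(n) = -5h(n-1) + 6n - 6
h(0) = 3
First-order linear with linear forcing.
Homogeneous solution: h_h(n) = A·(-5)^n.
Try particular h_p(n) = pn + q. Substituting:
  pn + q = -5(p(n-1) + q) + 6n - 6.
Matching the n-coefficient: p = -5p + 6 ⇒ p = 1.
Matching constants: q = 5p - 5q - 6 ⇒ q = - \frac{1}{6}.
General: h(n) = A·(-5)^n + n - \frac{1}{6}.
Apply h(0) = 3: A - \frac{1}{6} = 3 ⇒ A = \frac{19}{6}.
So h(n) = \frac{19 \left(-5\right)^{n}}{6} + n - \frac{1}{6}.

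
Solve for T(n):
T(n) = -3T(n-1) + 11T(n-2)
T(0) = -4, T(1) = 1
Characteristic equation: x² + 3x - 11 = 0.
Discriminant Δ = (-3)² + 4·(11) = 53.
Roots r₁,₂ = (-3 ± √53)/2, so r₁ = - \frac{3}{2} + \frac{\sqrt{53}}{2}, r₂ = - \frac{\sqrt{53}}{2} - \frac{3}{2}.
General solution: T(n) = A·r₁^n + B·r₂^n.
From the initial conditions, A + B = -4 and r₁A + r₂B = 1.
Since r₁ - r₂ = √53: A = (1 - (-4)r₂)/√53 = -2 - \frac{5 \sqrt{53}}{53}, and B = -4 - A = -2 + \frac{5 \sqrt{53}}{53}.
So T(n) = \left(-2 - \frac{5 \sqrt{53}}{53}\right)\left(- \frac{3}{2} + \frac{\sqrt{53}}{2}\right)^n + \left(-2 + \frac{5 \sqrt{53}}{53}\right)\left(- \frac{\sqrt{53}}{2} - \frac{3}{2}\right)^n.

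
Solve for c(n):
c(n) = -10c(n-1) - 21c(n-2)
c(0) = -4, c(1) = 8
Characteristic equation: x² + 10x + 21 = 0, which factors as (x - (-3))(x - (-7)) = 0.
Roots r₁ = -3, r₂ = -7 (distinct).
General solution: c(n) = A·(-3)^n + B·(-7)^n.
From c(0) = -4: A + B = -4.
From c(1) = 8: -3A - 7B = 8.
Solving: A = -5, B = 1.
So c(n) = - 5 \left(-3\right)^{n} + \left(-7\right)^{n}.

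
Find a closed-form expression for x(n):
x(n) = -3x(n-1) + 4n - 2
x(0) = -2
First-order linear with linear forcing.
Homogeneous solution: x_h(n) = A·(-3)^n.
Try particular x_p(n) = pn + q. Substituting:
  pn + q = -3(p(n-1) + q) + 4n - 2.
Matching the n-coefficient: p = -3p + 4 ⇒ p = 1.
Matching constants: q = 3p - 3q - 2 ⇒ q = \frac{1}{4}.
General: x(n) = A·(-3)^n + n + \frac{1}{4}.
Apply x(0) = -2: A + \frac{1}{4} = -2 ⇒ A = - \frac{9}{4}.
So x(n) = - \frac{9 \left(-3\right)^{n}}{4} + n + \frac{1}{4}.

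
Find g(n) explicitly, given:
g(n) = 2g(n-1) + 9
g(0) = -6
First-order linear non-homogeneous.
Homogeneous solution: g_h(n) = A·(2)^n.
Try constant particular solution g_p = K: K = 2K + 9 ⇒ K = -9.
General: g(n) = A·(2)^n - 9.
Apply g(0) = -6: A - 9 = -6 ⇒ A = 3.
So g(n) = 3 \cdot 2^{n} - 9.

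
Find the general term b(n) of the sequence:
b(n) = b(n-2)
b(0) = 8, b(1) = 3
Characteristic equation: x² - 1 = 0, which factors as (x - (-1))(x - (1)) = 0.
Roots r₁ = -1, r₂ = 1 (distinct).
General solution: b(n) = A·(-1)^n + B·(1)^n.
From b(0) = 8: A + B = 8.
From b(1) = 3: -A + B = 3.
Solving: A = \frac{5}{2}, B = \frac{11}{2}.
So b(n) = \frac{5 \left(-1\right)^{n}}{2} + \frac{11}{2}.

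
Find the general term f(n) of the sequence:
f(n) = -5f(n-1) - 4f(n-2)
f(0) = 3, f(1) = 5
Characteristic equation: x² + 5x + 4 = 0, which factors as (x - (-4))(x - (-1)) = 0.
Roots r₁ = -4, r₂ = -1 (distinct).
General solution: f(n) = A·(-4)^n + B·(-1)^n.
From f(0) = 3: A + B = 3.
From f(1) = 5: -4A - B = 5.
Solving: A = - \frac{8}{3}, B = \frac{17}{3}.
So f(n) = \frac{17 \left(-1\right)^{n}}{3} - \frac{8 \left(-4\right)^{n}}{3}.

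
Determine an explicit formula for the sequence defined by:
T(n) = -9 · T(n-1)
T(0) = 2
Pure geometric recurrence with ratio -9.
By induction T(n) = T(0) · (-9)^n = 2 \left(-9\right)^{n}.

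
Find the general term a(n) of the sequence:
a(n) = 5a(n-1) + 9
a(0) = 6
First-order linear non-homogeneous.
Homogeneous solution: a_h(n) = A·(5)^n.
Try constant particular solution a_p = K: K = 5K + 9 ⇒ K = - \frac{9}{4}.
General: a(n) = A·(5)^n - \frac{9}{4}.
Apply a(0) = 6: A - \frac{9}{4} = 6 ⇒ A = \frac{33}{4}.
So a(n) = \frac{33 \cdot 5^{n}}{4} - \frac{9}{4}.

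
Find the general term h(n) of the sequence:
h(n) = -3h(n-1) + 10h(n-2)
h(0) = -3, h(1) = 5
Characteristic equation: x² + 3x - 10 = 0, which factors as (x - (2))(x - (-5)) = 0.
Roots r₁ = 2, r₂ = -5 (distinct).
General solution: h(n) = A·(2)^n + B·(-5)^n.
From h(0) = -3: A + B = -3.
From h(1) = 5: 2A - 5B = 5.
Solving: A = - \frac{10}{7}, B = - \frac{11}{7}.
So h(n) = - \frac{11 \left(-5\right)^{n}}{7} - \frac{10 \cdot 2^{n}}{7}.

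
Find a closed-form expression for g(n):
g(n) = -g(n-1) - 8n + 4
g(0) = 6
First-order linear with linear forcing.
Homogeneous solution: g_h(n) = A·(-1)^n.
Try particular g_p(n) = pn + q. Substituting:
  pn + q = -(p(n-1) + q) - 8n + 4.
Matching the n-coefficient: p = -p - 8 ⇒ p = -4.
Matching constants: q = p - q + 4 ⇒ q = 0.
General: g(n) = A·(-1)^n - 4 n + 0.
Apply g(0) = 6: A + 0 = 6 ⇒ A = 6.
So g(n) = 6 \left(-1\right)^{n} - 4 n.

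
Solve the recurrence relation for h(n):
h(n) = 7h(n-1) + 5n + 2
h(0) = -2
First-order linear with linear forcing.
Homogeneous solution: h_h(n) = A·(7)^n.
Try particular h_p(n) = pn + q. Substituting:
  pn + q = 7(p(n-1) + q) + 5n + 2.
Matching the n-coefficient: p = 7p + 5 ⇒ p = - \frac{5}{6}.
Matching constants: q = -7p + 7q + 2 ⇒ q = - \frac{47}{36}.
General: h(n) = A·(7)^n - \frac{5 n}{6} - \frac{47}{36}.
Apply h(0) = -2: A - \frac{47}{36} = -2 ⇒ A = - \frac{25}{36}.
So h(n) = - \frac{25 \cdot 7^{n}}{36} - \frac{5 n}{6} - \frac{47}{36}.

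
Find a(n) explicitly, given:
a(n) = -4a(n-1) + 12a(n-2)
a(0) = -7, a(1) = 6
Characteristic equation: x² + 4x - 12 = 0, which factors as (x - (2))(x - (-6)) = 0.
Roots r₁ = 2, r₂ = -6 (distinct).
General solution: a(n) = A·(2)^n + B·(-6)^n.
From a(0) = -7: A + B = -7.
From a(1) = 6: 2A - 6B = 6.
Solving: A = - \frac{9}{2}, B = - \frac{5}{2}.
So a(n) = - \frac{5 \left(-6\right)^{n}}{2} - \frac{9 \cdot 2^{n}}{2}.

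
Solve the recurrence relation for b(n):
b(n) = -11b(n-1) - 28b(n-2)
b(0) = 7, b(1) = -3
Characteristic equation: x² + 11x + 28 = 0, which factors as (x - (-4))(x - (-7)) = 0.
Roots r₁ = -4, r₂ = -7 (distinct).
General solution: b(n) = A·(-4)^n + B·(-7)^n.
From b(0) = 7: A + B = 7.
From b(1) = -3: -4A - 7B = -3.
Solving: A = \frac{46}{3}, B = - \frac{25}{3}.
So b(n) = \frac{46 \left(-4\right)^{n}}{3} - \frac{25 \left(-7\right)^{n}}{3}.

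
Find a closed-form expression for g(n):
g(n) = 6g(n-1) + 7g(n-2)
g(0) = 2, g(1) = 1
Characteristic equation: x² - 6x - 7 = 0, which factors as (x - (7))(x - (-1)) = 0.
Roots r₁ = 7, r₂ = -1 (distinct).
General solution: g(n) = A·(7)^n + B·(-1)^n.
From g(0) = 2: A + B = 2.
From g(1) = 1: 7A - B = 1.
Solving: A = \frac{3}{8}, B = \frac{13}{8}.
So g(n) = \frac{13 \left(-1\right)^{n}}{8} + \frac{3 \cdot 7^{n}}{8}.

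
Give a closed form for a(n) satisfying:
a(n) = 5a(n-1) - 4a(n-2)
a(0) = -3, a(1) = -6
Characteristic equation: x² - 5x + 4 = 0, which factors as (x - (4))(x - (1)) = 0.
Roots r₁ = 4, r₂ = 1 (distinct).
General solution: a(n) = A·(4)^n + B·(1)^n.
From a(0) = -3: A + B = -3.
From a(1) = -6: 4A + B = -6.
Solving: A = -1, B = -2.
So a(n) = - 4^{n} - 2.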